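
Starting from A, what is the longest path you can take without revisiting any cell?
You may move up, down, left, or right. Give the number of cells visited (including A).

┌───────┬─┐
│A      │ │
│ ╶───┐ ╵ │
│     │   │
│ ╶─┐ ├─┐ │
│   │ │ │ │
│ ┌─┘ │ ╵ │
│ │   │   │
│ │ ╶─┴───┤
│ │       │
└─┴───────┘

Finding longest simple path using DFS:
Start: (0, 0)
Longest path visits 11 cells
Path: A → down → right → right → down → down → left → down → right → right → right

Solution:

┌───────┬─┐
│A      │ │
│ ╶───┐ ╵ │
│↳ → ↓│   │
│ ╶─┐ ├─┐ │
│   │↓│ │ │
│ ┌─┘ │ ╵ │
│ │↓ ↲│   │
│ │ ╶─┴───┤
│ │↳ → → B│
└─┴───────┘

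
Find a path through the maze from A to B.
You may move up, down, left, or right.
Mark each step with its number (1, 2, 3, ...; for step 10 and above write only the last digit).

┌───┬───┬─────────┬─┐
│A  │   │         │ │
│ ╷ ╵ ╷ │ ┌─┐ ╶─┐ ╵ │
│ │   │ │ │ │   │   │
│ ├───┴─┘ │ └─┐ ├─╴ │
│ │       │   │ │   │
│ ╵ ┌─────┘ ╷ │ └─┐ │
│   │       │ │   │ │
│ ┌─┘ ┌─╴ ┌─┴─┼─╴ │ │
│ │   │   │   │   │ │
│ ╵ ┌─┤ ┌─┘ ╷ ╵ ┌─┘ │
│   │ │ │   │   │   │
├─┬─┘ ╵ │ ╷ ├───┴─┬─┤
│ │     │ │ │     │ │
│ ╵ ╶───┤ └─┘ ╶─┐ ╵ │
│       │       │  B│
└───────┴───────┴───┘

Finding the shortest path through the maze:
Path length: 34 steps
Directions: down → down → down → right → up → right → right → right → up → up → right → right → down → right → down → down → right → down → left → down → left → up → left → down → left → down → down → right → right → up → right → right → down → right

Solution:

┌───┬───┬─────────┬─┐
│A  │   │0 1 2    │ │
│ ╷ ╵ ╷ │ ┌─┐ ╶─┐ ╵ │
│1│   │ │9│ │3 4│   │
│ ├───┴─┘ │ └─┐ ├─╴ │
│2│5 6 7 8│   │5│   │
│ ╵ ┌─────┘ ╷ │ └─┐ │
│3 4│       │ │6 7│ │
│ ┌─┘ ┌─╴ ┌─┴─┼─╴ │ │
│ │   │   │3 2│9 8│ │
│ ╵ ┌─┤ ┌─┘ ╷ ╵ ┌─┘ │
│   │ │ │5 4│1 0│   │
├─┬─┘ ╵ │ ╷ ├───┴─┬─┤
│ │     │6│ │0 1 2│ │
│ ╵ ╶───┤ └─┘ ╶─┐ ╵ │
│       │7 8 9  │3 B│
└───────┴───────┴───┘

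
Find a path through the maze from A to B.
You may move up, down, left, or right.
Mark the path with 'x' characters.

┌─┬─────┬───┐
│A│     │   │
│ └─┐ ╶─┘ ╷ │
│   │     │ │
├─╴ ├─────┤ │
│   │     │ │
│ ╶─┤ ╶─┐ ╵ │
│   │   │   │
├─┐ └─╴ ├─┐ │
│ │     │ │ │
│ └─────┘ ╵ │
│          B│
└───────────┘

Finding the shortest path through the maze:
Path length: 18 steps
Directions: down → right → down → left → down → right → down → right → right → up → left → up → right → right → down → right → down → down

Solution:

┌─┬─────┬───┐
│A│     │   │
│ └─┐ ╶─┘ ╷ │
│x x│     │ │
├─╴ ├─────┤ │
│x x│x x x│ │
│ ╶─┤ ╶─┐ ╵ │
│x x│x x│x x│
├─┐ └─╴ ├─┐ │
│ │x x x│ │x│
│ └─────┘ ╵ │
│          B│
└───────────┘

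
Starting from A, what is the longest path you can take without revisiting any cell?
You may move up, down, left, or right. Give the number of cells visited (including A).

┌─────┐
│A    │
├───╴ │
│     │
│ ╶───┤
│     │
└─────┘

Finding longest simple path using DFS:
Start: (0, 0)
Longest path visits 9 cells
Path: A → right → right → down → left → left → down → right → right

Solution:

┌─────┐
│A → ↓│
├───╴ │
│↓ ← ↲│
│ ╶───┤
│↳ → B│
└─────┘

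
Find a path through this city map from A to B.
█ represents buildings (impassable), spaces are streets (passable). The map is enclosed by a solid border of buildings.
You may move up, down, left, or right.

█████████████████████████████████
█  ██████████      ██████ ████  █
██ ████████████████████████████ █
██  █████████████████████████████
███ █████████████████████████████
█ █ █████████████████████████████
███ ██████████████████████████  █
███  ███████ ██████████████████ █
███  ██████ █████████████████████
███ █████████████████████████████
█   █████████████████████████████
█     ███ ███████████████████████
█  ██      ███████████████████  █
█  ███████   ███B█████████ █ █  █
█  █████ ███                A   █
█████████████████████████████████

Finding the shortest path from A to B:
Movement: cardinal only
Path length: 13 steps
Directions: left → left → left → left → left → left → left → left → left → left → left → left → up

Solution:

█████████████████████████████████
█  ██████████      ██████ ████  █
██ ████████████████████████████ █
██  █████████████████████████████
███ █████████████████████████████
█ █ █████████████████████████████
███ ██████████████████████████  █
███  ███████ ██████████████████ █
███  ██████ █████████████████████
███ █████████████████████████████
█   █████████████████████████████
█     ███ ███████████████████████
█  ██      ███████████████████  █
█  ███████   ███B█████████ █ █  █
█  █████ ███    ↑←←←←←←←←←←←A   █
█████████████████████████████████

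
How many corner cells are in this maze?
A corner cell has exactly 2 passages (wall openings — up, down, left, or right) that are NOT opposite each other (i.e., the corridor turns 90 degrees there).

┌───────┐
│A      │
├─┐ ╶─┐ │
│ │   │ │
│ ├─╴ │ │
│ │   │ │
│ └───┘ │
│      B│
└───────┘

Counting corner cells (2 non-opposite passages):
Total corners: 6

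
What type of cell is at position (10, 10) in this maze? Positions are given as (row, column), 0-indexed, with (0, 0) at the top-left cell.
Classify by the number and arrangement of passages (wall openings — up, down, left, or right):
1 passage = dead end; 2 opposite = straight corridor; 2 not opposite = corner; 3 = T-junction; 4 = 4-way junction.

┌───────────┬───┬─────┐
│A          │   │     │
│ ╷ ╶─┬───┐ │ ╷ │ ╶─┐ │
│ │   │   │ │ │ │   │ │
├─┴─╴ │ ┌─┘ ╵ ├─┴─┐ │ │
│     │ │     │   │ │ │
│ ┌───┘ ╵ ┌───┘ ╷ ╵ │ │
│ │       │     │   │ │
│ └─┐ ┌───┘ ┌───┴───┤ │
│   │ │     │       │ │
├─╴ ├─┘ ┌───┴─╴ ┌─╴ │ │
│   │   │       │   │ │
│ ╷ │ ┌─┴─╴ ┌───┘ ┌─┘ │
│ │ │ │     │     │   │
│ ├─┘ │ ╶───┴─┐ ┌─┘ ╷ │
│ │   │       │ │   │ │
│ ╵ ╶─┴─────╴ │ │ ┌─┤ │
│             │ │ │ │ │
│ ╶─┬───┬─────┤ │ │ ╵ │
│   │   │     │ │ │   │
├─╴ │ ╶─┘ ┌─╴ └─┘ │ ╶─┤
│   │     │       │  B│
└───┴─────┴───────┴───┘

Checking cell at (10, 10):
Number of passages: 1
Cell type: dead end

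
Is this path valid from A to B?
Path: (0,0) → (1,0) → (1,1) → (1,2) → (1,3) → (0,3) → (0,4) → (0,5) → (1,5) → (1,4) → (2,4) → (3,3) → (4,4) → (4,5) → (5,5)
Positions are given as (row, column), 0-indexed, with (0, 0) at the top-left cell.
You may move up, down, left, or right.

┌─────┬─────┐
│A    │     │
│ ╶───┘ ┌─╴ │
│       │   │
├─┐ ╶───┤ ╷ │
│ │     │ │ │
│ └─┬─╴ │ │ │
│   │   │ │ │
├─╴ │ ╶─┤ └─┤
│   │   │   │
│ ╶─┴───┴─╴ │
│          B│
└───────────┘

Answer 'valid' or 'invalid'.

Checking path validity:
Result: Invalid move at step 11: cannot move from (2, 4) to (3, 3).

invalid

Correct solution:

┌─────┬─────┐
│A    │↱ → ↓│
│ ╶───┘ ┌─╴ │
│↳ → → ↑│↓ ↲│
├─┐ ╶───┤ ╷ │
│ │     │↓│ │
│ └─┬─╴ │ │ │
│   │   │↓│ │
├─╴ │ ╶─┤ └─┤
│   │   │↳ ↓│
│ ╶─┴───┴─╴ │
│          B│
└───────────┘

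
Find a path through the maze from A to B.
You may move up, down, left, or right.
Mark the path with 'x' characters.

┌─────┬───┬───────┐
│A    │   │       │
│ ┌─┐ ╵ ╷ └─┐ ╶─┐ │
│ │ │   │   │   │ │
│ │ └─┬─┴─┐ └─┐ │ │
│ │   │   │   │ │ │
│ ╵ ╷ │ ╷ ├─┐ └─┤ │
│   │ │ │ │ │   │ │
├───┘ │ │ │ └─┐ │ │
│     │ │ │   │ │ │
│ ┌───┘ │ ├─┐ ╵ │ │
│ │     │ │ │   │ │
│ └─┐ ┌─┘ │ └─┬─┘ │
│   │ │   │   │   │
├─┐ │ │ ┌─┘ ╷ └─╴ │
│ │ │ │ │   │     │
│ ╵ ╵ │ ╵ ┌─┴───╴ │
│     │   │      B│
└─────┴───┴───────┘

Finding the shortest path through the maze:
Path length: 40 steps
Directions: down → down → down → right → up → right → down → down → left → left → down → down → right → down → down → right → up → up → up → right → up → up → up → right → down → down → down → down → left → down → down → right → up → right → up → right → down → right → right → down

Solution:

┌─────┬───┬───────┐
│A    │   │       │
│ ┌─┐ ╵ ╷ └─┐ ╶─┐ │
│x│ │   │   │   │ │
│ │ └─┬─┴─┐ └─┐ │ │
│x│x x│x x│   │ │ │
│ ╵ ╷ │ ╷ ├─┐ └─┤ │
│x x│x│x│x│ │   │ │
├───┘ │ │ │ └─┐ │ │
│x x x│x│x│   │ │ │
│ ┌───┘ │ ├─┐ ╵ │ │
│x│  x x│x│ │   │ │
│ └─┐ ┌─┘ │ └─┬─┘ │
│x x│x│x x│x x│   │
├─┐ │ │ ┌─┘ ╷ └─╴ │
│ │x│x│x│x x│x x x│
│ ╵ ╵ │ ╵ ┌─┴───╴ │
│  x x│x x│      B│
└─────┴───┴───────┘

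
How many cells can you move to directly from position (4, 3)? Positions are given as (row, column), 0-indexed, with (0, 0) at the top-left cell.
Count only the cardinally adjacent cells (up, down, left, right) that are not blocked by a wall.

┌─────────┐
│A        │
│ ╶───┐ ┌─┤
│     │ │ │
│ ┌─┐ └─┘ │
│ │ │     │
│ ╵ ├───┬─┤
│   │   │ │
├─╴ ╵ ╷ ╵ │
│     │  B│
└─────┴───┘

Checking passable neighbors of (4, 3):
Neighbors: (3, 3), (4, 4)
Count: 2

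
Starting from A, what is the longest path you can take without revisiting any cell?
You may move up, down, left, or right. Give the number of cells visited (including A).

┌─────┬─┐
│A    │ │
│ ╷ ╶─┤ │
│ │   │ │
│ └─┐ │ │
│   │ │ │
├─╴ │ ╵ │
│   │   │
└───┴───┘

Finding longest simple path using DFS:
Start: (0, 0)
Longest path visits 10 cells
Path: A → right → down → right → down → down → right → up → up → up

Solution:

┌─────┬─┐
│A ↓  │B│
│ ╷ ╶─┤ │
│ │↳ ↓│↑│
│ └─┐ │ │
│   │↓│↑│
├─╴ │ ╵ │
│   │↳ ↑│
└───┴───┘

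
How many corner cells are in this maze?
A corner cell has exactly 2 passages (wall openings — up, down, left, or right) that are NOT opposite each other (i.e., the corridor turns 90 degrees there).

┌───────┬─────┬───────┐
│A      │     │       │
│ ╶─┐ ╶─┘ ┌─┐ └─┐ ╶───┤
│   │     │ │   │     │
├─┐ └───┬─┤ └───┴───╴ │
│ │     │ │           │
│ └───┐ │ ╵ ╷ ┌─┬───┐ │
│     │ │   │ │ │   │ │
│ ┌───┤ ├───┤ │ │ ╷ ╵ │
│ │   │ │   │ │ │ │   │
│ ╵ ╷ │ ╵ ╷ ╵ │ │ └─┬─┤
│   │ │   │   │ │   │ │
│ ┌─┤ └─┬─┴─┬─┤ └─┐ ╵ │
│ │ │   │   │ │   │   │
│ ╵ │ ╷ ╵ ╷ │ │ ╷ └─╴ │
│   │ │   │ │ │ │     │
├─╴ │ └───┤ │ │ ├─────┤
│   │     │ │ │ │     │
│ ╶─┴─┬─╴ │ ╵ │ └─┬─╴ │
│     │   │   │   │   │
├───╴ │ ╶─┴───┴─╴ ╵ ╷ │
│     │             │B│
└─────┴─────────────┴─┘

Counting corner cells (2 non-opposite passages):
Total corners: 56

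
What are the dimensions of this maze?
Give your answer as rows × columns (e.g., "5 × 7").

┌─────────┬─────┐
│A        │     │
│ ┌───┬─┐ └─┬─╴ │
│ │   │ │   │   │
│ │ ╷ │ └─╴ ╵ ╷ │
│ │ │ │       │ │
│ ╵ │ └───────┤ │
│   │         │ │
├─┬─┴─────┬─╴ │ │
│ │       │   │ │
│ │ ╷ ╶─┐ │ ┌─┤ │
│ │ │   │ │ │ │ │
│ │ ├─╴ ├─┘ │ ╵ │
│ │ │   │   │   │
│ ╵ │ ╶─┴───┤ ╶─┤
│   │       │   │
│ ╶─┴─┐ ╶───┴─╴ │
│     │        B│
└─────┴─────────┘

Counting the maze dimensions:
Rows (vertical): 9
Columns (horizontal): 8
Dimensions: 9 × 8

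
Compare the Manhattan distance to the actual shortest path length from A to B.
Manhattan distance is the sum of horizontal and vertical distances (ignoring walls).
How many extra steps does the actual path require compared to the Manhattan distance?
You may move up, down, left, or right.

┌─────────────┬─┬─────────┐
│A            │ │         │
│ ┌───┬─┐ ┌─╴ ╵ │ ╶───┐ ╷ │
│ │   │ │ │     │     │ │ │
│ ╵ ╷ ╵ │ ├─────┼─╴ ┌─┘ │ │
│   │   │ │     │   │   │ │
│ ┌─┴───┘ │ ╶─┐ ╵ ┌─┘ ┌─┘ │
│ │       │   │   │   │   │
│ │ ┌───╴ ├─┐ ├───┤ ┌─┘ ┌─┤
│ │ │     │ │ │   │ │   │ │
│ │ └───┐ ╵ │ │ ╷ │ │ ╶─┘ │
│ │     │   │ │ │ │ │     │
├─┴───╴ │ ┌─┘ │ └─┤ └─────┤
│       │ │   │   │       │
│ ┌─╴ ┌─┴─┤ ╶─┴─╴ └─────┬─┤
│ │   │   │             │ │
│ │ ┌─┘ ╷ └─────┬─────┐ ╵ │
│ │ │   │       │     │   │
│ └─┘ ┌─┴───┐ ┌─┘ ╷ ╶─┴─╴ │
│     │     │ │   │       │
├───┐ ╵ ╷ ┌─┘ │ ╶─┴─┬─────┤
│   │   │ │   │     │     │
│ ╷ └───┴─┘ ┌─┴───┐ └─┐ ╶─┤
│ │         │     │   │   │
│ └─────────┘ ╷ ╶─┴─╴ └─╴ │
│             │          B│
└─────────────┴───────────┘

Manhattan distance: |12 - 0| + |12 - 0| = 24
Actual path length: 56
Extra steps: 56 - 24 = 32

Solution:

┌─────────────┬─┬─────────┐
│A → → → ↓    │ │         │
│ ┌───┬─┐ ┌─╴ ╵ │ ╶───┐ ╷ │
│ │   │ │↓│     │     │ │ │
│ ╵ ╷ ╵ │ ├─────┼─╴ ┌─┘ │ │
│   │   │↓│     │   │   │ │
│ ┌─┴───┘ │ ╶─┐ ╵ ┌─┘ ┌─┘ │
│ │↓ ← ← ↲│   │   │   │   │
│ │ ┌───╴ ├─┐ ├───┤ ┌─┘ ┌─┤
│ │↓│     │ │ │   │ │   │ │
│ │ └───┐ ╵ │ │ ╷ │ │ ╶─┘ │
│ │↳ → ↓│   │ │ │ │ │     │
├─┴───╴ │ ┌─┘ │ └─┤ └─────┤
│↓ ← ← ↲│ │   │   │       │
│ ┌─╴ ┌─┴─┤ ╶─┴─╴ └─────┬─┤
│↓│   │↱ ↓│             │ │
│ │ ┌─┘ ╷ └─────┬─────┐ ╵ │
│↓│ │↱ ↑│↳ → ↓  │     │   │
│ └─┘ ┌─┴───┐ ┌─┘ ╷ ╶─┴─╴ │
│↳ → ↑│     │↓│   │       │
├───┐ ╵ ╷ ┌─┘ │ ╶─┴─┬─────┤
│↓ ↰│   │ │↓ ↲│     │     │
│ ╷ └───┴─┘ ┌─┴───┐ └─┐ ╶─┤
│↓│↑ ← ← ← ↲│↱ ↓  │   │   │
│ └─────────┘ ╷ ╶─┴─╴ └─╴ │
│↳ → → → → → ↑│↳ → → → → B│
└─────────────┴───────────┘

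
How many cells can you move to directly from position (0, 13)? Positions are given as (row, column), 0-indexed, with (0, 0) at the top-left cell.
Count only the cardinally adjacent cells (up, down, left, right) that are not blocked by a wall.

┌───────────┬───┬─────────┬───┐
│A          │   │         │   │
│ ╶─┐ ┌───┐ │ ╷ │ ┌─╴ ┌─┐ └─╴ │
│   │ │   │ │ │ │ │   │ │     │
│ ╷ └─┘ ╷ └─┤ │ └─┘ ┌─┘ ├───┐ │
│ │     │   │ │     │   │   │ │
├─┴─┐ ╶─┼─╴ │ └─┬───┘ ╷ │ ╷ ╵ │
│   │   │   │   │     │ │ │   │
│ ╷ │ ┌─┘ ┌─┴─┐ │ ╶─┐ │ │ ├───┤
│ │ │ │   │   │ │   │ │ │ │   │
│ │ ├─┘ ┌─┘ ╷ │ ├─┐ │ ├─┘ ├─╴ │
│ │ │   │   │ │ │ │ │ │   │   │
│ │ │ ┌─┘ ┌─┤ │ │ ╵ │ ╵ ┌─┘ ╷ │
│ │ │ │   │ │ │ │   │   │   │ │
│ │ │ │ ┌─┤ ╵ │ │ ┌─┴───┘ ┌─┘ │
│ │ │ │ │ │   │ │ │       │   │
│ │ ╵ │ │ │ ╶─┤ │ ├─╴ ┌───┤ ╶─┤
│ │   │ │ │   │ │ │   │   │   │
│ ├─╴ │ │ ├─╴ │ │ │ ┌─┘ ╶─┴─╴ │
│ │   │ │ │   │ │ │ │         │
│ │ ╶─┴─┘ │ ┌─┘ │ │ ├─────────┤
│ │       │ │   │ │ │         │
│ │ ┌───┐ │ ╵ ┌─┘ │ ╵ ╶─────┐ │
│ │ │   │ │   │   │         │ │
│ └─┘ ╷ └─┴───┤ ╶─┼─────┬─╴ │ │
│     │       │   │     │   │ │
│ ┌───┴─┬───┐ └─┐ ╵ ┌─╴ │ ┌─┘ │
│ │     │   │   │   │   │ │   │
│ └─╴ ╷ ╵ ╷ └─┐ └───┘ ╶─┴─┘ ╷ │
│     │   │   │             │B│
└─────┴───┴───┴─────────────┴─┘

Checking passable neighbors of (0, 13):
Neighbors: (0, 14)
Count: 1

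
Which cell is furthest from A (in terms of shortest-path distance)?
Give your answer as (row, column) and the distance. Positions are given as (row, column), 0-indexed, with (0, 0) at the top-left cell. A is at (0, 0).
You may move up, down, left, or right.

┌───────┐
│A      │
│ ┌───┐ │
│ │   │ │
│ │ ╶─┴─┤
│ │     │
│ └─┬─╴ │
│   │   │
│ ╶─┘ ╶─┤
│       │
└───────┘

Computing BFS distances from A to all cells:
Furthest cell: (1, 2)
Distance: 13 steps

Path from A to the furthest cell:

┌───────┐
│A      │
│ ┌───┐ │
│↓│↱ B│ │
│ │ ╶─┴─┤
│↓│↑ ← ↰│
│ └─┬─╴ │
│↓  │↱ ↑│
│ ╶─┘ ╶─┤
│↳ → ↑  │
└───────┘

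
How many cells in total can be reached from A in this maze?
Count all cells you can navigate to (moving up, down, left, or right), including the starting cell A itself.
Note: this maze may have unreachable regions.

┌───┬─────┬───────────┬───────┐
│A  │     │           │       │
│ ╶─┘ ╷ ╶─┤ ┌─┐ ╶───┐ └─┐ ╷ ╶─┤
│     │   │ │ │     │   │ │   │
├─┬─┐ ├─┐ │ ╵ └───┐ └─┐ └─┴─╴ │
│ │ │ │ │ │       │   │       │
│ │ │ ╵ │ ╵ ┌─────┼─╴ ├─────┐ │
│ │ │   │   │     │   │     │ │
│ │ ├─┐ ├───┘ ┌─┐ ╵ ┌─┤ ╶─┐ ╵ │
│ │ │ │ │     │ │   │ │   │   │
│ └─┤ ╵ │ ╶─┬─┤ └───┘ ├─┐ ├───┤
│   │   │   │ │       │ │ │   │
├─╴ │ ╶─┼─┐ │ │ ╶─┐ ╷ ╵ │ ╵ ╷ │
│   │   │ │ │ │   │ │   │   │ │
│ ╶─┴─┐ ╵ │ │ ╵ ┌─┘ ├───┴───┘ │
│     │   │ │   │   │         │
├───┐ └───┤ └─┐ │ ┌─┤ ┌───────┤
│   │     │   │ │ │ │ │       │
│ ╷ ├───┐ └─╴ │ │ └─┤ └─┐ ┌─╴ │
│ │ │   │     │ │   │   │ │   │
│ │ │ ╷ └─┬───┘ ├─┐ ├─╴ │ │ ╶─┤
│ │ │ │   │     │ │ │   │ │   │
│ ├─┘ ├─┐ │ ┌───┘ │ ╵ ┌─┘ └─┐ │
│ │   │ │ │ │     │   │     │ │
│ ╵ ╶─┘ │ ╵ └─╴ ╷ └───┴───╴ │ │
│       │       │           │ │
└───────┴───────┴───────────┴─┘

Using BFS/flood-fill to find all reachable cells from A:
Maze size: 13 × 15 = 195 total cells
4 cell(s) are walled off and cannot be reached from A.
Reachable cells: 191

Reachable region (· marks reachable cells):

┌───┬─────┬───────────┬───────┐
│A ·│· · ·│· · · · · ·│· · · ·│
│ ╶─┘ ╷ ╶─┤ ┌─┐ ╶───┐ └─┐ ╷ ╶─┤
│· · ·│· ·│·│·│· · ·│· ·│·│· ·│
├─┬─┐ ├─┐ │ ╵ └───┐ └─┐ └─┴─╴ │
│·│ │·│·│·│· · · ·│· ·│· · · ·│
│ │ │ ╵ │ ╵ ┌─────┼─╴ ├─────┐ │
│·│ │· ·│· ·│· · ·│· ·│· · ·│·│
│ │ ├─┐ ├───┘ ┌─┐ ╵ ┌─┤ ╶─┐ ╵ │
│·│ │·│·│· · ·│·│· ·│·│· ·│· ·│
│ └─┤ ╵ │ ╶─┬─┤ └───┘ ├─┐ ├───┤
│· ·│· ·│· ·│·│· · · ·│·│·│· ·│
├─╴ │ ╶─┼─┐ │ │ ╶─┐ ╷ ╵ │ ╵ ╷ │
│· ·│· ·│·│·│·│· ·│·│· ·│· ·│·│
│ ╶─┴─┐ ╵ │ │ ╵ ┌─┘ ├───┴───┘ │
│· · ·│· ·│·│· ·│· ·│· · · · ·│
├───┐ └───┤ └─┐ │ ┌─┤ ┌───────┤
│· ·│· · ·│· ·│·│·│ │·│· · · ·│
│ ╷ ├───┐ └─╴ │ │ └─┤ └─┐ ┌─╴ │
│·│·│· ·│· · ·│·│· ·│· ·│·│· ·│
│ │ │ ╷ └─┬───┘ ├─┐ ├─╴ │ │ ╶─┤
│·│·│·│· ·│· · ·│·│·│· ·│·│· ·│
│ ├─┘ ├─┐ │ ┌───┘ │ ╵ ┌─┘ └─┐ │
│·│· ·│·│·│·│· · ·│· ·│· · ·│·│
│ ╵ ╶─┘ │ ╵ └─╴ ╷ └───┴───╴ │ │
│· · · ·│· · · ·│· · · · · ·│·│
└───────┴───────┴───────────┴─┘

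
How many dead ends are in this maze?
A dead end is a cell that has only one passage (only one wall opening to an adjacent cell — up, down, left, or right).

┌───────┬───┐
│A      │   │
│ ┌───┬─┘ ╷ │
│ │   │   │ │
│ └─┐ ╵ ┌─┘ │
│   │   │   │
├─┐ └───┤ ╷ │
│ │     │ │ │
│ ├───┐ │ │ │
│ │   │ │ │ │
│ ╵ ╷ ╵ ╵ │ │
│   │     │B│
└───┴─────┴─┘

Checking each cell for number of passages:

Dead ends found at positions:
  (0, 3)
  (1, 1)
  (3, 0)
  (5, 5)
Total dead ends: 4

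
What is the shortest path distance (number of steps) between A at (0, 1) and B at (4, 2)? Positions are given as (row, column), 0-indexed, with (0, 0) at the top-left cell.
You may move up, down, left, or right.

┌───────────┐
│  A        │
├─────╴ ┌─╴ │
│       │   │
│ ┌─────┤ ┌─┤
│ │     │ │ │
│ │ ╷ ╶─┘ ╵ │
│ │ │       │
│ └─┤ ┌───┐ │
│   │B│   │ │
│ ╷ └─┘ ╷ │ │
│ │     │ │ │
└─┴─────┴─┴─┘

Finding path from (0, 1) to (4, 2):
Path: (0,1) → (0,2) → (0,3) → (0,4) → (0,5) → (1,5) → (1,4) → (2,4) → (3,4) → (3,3) → (3,2) → (4,2)
Distance: 11 steps

Solution:

┌───────────┐
│  A → → → ↓│
├─────╴ ┌─╴ │
│       │↓ ↲│
│ ┌─────┤ ┌─┤
│ │     │↓│ │
│ │ ╷ ╶─┘ ╵ │
│ │ │↓ ← ↲  │
│ └─┤ ┌───┐ │
│   │B│   │ │
│ ╷ └─┘ ╷ │ │
│ │     │ │ │
└─┴─────┴─┴─┘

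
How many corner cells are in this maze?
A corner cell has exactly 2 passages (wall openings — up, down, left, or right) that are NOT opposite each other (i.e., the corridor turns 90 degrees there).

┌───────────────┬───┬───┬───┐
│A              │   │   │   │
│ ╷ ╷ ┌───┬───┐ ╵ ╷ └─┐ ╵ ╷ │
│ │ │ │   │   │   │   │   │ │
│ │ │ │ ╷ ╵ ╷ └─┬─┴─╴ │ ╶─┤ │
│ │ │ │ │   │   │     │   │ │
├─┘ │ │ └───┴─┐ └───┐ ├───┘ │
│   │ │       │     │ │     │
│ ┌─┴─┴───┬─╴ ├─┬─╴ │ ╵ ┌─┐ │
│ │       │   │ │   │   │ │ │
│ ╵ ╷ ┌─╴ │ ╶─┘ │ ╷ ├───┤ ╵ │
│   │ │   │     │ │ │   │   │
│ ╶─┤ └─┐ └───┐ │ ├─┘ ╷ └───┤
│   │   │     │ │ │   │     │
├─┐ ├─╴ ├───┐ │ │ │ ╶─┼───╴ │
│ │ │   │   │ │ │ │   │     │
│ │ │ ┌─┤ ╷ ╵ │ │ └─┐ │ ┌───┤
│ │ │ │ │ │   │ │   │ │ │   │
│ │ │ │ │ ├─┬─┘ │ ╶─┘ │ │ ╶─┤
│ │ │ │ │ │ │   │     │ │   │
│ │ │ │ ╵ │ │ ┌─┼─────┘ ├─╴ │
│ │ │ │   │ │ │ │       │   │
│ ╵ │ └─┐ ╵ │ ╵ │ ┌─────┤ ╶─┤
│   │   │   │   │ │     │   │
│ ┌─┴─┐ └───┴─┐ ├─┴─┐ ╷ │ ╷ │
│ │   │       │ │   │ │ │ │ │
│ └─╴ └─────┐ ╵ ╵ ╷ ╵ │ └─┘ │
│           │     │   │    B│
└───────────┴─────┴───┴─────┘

Counting corner cells (2 non-opposite passages):
Total corners: 93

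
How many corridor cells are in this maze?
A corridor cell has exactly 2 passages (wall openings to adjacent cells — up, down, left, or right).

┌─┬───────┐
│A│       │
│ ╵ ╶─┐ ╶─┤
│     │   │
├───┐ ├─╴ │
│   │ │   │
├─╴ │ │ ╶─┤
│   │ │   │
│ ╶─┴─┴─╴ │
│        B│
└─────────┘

Counting cells with exactly 2 passages:
Total corridor cells: 19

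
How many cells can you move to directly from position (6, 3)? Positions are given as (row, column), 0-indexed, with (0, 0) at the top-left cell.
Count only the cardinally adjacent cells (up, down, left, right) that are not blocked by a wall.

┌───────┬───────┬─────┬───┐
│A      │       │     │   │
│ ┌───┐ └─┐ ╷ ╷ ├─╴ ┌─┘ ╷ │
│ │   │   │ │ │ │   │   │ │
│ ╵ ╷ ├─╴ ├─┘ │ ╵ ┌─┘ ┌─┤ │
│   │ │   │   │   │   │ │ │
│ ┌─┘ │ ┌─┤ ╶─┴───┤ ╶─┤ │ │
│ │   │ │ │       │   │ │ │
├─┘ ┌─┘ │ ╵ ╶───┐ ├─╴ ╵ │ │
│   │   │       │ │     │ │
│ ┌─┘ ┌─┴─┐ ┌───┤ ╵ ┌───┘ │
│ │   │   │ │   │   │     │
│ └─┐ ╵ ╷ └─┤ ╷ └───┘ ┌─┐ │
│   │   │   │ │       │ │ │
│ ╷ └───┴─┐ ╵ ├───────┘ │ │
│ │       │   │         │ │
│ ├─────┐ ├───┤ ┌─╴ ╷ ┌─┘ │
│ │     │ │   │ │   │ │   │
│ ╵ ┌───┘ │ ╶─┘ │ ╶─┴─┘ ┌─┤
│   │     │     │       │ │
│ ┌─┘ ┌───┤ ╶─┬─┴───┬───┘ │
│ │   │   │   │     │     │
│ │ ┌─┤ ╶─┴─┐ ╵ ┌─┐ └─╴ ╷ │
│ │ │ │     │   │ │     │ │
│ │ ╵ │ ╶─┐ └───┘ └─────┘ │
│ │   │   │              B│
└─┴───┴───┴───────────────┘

Checking passable neighbors of (6, 3):
Neighbors: (5, 3), (6, 2)
Count: 2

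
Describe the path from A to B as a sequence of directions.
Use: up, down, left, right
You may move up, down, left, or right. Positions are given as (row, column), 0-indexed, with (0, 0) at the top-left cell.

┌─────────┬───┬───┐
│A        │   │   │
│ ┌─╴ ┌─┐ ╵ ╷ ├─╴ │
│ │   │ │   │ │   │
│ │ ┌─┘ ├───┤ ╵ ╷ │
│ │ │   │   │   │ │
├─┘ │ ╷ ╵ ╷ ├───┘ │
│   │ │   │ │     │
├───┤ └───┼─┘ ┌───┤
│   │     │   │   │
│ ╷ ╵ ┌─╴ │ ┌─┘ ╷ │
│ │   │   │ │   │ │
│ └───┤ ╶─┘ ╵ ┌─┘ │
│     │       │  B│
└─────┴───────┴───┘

Finding the path and converting it to directions:
Path through cells: (0,0) → (0,1) → (0,2) → (0,3) → (0,4) → (1,4) → (1,5) → (0,5) → (0,6) → (1,6) → (2,6) → (2,7) → (1,7) → (1,8) → (2,8) → (3,8) → (3,7) → (3,6) → (4,6) → (4,5) → (5,5) → (6,5) → (6,6) → (5,6) → (5,7) → (4,7) → (4,8) → (5,8) → (6,8)
Directions: right, right, right, right, down, right, up, right, down, down, right, up, right, down, down, left, left, down, left, down, down, right, up, right, up, right, down, down

Solution:

┌─────────┬───┬───┐
│A → → → ↓│↱ ↓│   │
│ ┌─╴ ┌─┐ ╵ ╷ ├─╴ │
│ │   │ │↳ ↑│↓│↱ ↓│
│ │ ┌─┘ ├───┤ ╵ ╷ │
│ │ │   │   │↳ ↑│↓│
├─┘ │ ╷ ╵ ╷ ├───┘ │
│   │ │   │ │↓ ← ↲│
├───┤ └───┼─┘ ┌───┤
│   │     │↓ ↲│↱ ↓│
│ ╷ ╵ ┌─╴ │ ┌─┘ ╷ │
│ │   │   │↓│↱ ↑│↓│
│ └───┤ ╶─┘ ╵ ┌─┘ │
│     │    ↳ ↑│  B│
└─────┴───────┴───┘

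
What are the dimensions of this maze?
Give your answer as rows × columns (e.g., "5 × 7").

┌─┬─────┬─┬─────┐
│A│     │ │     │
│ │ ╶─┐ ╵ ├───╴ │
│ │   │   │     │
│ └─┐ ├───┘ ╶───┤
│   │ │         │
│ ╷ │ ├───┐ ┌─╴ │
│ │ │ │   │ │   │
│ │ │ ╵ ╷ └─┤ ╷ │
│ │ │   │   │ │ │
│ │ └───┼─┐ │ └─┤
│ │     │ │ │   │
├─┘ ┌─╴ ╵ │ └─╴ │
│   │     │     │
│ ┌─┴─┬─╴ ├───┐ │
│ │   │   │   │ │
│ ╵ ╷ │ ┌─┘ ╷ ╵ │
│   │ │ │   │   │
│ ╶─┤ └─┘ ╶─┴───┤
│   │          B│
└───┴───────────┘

Counting the maze dimensions:
Rows (vertical): 10
Columns (horizontal): 8
Dimensions: 10 × 8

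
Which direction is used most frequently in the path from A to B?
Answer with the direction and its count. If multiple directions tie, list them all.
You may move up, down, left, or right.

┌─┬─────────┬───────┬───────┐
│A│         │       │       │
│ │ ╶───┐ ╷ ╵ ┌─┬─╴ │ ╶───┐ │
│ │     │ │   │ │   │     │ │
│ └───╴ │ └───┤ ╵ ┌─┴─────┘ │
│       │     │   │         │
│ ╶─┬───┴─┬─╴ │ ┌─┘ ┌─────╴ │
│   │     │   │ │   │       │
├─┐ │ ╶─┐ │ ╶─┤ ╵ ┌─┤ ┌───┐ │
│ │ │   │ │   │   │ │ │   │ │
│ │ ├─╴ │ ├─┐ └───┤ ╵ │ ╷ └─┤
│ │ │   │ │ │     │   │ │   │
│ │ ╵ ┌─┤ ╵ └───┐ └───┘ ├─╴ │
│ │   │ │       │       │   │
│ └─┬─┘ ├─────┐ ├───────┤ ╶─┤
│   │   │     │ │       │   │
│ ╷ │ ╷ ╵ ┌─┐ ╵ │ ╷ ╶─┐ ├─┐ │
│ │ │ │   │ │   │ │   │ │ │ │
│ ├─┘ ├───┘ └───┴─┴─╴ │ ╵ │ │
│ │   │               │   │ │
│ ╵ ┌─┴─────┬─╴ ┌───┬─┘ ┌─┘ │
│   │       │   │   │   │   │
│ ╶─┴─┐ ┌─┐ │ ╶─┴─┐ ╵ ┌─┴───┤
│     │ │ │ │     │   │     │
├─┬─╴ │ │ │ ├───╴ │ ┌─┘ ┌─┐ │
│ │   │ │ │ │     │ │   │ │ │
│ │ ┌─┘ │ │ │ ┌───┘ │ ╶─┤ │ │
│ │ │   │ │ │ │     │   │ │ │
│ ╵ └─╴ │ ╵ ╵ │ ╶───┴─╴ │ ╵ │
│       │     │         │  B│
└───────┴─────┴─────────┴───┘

Directions: down, down, down, right, down, down, down, right, up, right, up, left, up, right, right, down, down, down, right, right, right, down, down, left, up, left, left, down, left, up, left, down, down, left, down, left, down, right, right, down, left, down, down, right, right, up, up, up, up, right, right, down, down, down, down, right, up, up, right, right, up, left, left, up, right, up, right, right, right, up, left, up, right, right, down, down, down, left, down, left, down, down, left, left, down, right, right, right, right, up, left, up, right, up, right, right, down, down, down
Counts: {'down': 33, 'right': 30, 'up': 19, 'left': 17}
Most common: down (33 times)

Solution:

┌─┬─────────┬───────┬───────┐
│A│         │       │       │
│ │ ╶───┐ ╷ ╵ ┌─┬─╴ │ ╶───┐ │
│↓│     │ │   │ │   │     │ │
│ └───╴ │ └───┤ ╵ ┌─┴─────┘ │
│↓      │     │   │         │
│ ╶─┬───┴─┬─╴ │ ┌─┘ ┌─────╴ │
│↳ ↓│↱ → ↓│   │ │   │       │
├─┐ │ ╶─┐ │ ╶─┤ ╵ ┌─┤ ┌───┐ │
│ │↓│↑ ↰│↓│   │   │ │ │   │ │
│ │ ├─╴ │ ├─┐ └───┤ ╵ │ ╷ └─┤
│ │↓│↱ ↑│↓│ │     │   │ │   │
│ │ ╵ ┌─┤ ╵ └───┐ └───┘ ├─╴ │
│ │↳ ↑│ │↳ → → ↓│       │   │
│ └─┬─┘ ├─────┐ ├───────┤ ╶─┤
│   │↓ ↰│↓ ← ↰│↓│  ↱ → ↓│   │
│ ╷ │ ╷ ╵ ┌─┐ ╵ │ ╷ ╶─┐ ├─┐ │
│ │ │↓│↑ ↲│ │↑ ↲│ │↑ ↰│↓│ │ │
│ ├─┘ ├───┘ └───┴─┴─╴ │ ╵ │ │
│ │↓ ↲│        ↱ → → ↑│↓  │ │
│ ╵ ┌─┴─────┬─╴ ┌───┬─┘ ┌─┘ │
│↓ ↲│  ↱ → ↓│↱ ↑│   │↓ ↲│   │
│ ╶─┴─┐ ┌─┐ │ ╶─┴─┐ ╵ ┌─┴───┤
│↳ → ↓│↑│ │↓│↑ ← ↰│↓ ↲│↱ → ↓│
├─┬─╴ │ │ │ ├───╴ │ ┌─┘ ┌─┐ │
│ │↓ ↲│↑│ │↓│↱ → ↑│↓│↱ ↑│ │↓│
│ │ ┌─┘ │ │ │ ┌───┘ │ ╶─┤ │ │
│ │↓│  ↑│ │↓│↑│↓ ← ↲│↑ ↰│ │↓│
│ ╵ └─╴ │ ╵ ╵ │ ╶───┴─╴ │ ╵ │
│  ↳ → ↑│  ↳ ↑│↳ → → → ↑│  B│
└───────┴─────┴─────────┴───┘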